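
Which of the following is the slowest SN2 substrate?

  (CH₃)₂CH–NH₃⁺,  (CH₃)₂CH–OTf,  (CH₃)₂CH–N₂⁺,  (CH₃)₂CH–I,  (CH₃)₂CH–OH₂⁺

(CH₃)₂CH–NH₃⁺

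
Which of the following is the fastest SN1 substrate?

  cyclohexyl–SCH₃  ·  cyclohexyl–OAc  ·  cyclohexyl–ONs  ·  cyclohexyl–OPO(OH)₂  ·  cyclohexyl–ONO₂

cyclohexyl–ONs

The skeletons are identical, so relative rate is governed entirely by leaving-group ability.
A good leaving group is a weak base: the lower the pKₐ of its conjugate acid, the more readily it departs.
cyclohexyl–ONs loses ONs⁻: pKₐ(p-O₂NC₆H₄SO₃H) ≈ -3.5
cyclohexyl–ONO₂ loses NO₃⁻: pKₐ(HNO₃) ≈ -1.3
cyclohexyl–OPO(OH)₂ loses H₂PO₄⁻: pKₐ(H₃PO₄) ≈ 2.1
cyclohexyl–OAc loses AcO⁻: pKₐ(CH₃COOH) ≈ 4.8
cyclohexyl–SCH₃ loses RS⁻: pKₐ(RSH (a thiol)) ≈ 10.5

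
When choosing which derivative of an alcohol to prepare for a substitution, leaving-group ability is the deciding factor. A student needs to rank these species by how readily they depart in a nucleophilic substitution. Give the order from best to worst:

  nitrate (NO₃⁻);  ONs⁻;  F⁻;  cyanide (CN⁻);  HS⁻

The more stable X⁻ (or X) is on its own — i.e. the weaker a base it is — the better a leaving group it makes.
ONs⁻: pKₐ(p-O₂NC₆H₄SO₃H) ≈ -3.5
nitrate (NO₃⁻): pKₐ(HNO₃) ≈ -1.3
F⁻: pKₐ(HF) ≈ 3.2
HS⁻: pKₐ(H₂S) ≈ 7
cyanide (CN⁻): pKₐ(HCN) ≈ 9.2

ONs⁻ > nitrate (NO₃⁻) > F⁻ > HS⁻ > cyanide (CN⁻)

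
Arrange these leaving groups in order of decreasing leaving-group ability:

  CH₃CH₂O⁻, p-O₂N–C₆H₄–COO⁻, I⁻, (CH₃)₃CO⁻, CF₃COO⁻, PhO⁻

I⁻ > CF₃COO⁻ > p-O₂N–C₆H₄–COO⁻ > PhO⁻ > CH₃CH₂O⁻ > (CH₃)₃CO⁻

A good leaving group is a weak base: the lower the pKₐ of its conjugate acid, the more readily it departs.
I⁻: pKₐ(HI) ≈ -10 — large, highly polarisable; very weak base
CF₃COO⁻: pKₐ(CF₃COOH) ≈ 0.2 — strongly electron-withdrawing CF₃ stabilises the carboxylate
p-O₂N–C₆H₄–COO⁻: pKₐ(p-nitrobenzoic acid) ≈ 3.4 — electron-withdrawing nitro group stabilises the carboxylate
PhO⁻: pKₐ(C₆H₅OH (phenol)) ≈ 10
CH₃CH₂O⁻: pKₐ(CH₃CH₂OH) ≈ 16 — strong base; alkoxides do not leave unassisted
(CH₃)₃CO⁻: pKₐ(t-BuOH) ≈ 18 — bulky, strongly basic alkoxide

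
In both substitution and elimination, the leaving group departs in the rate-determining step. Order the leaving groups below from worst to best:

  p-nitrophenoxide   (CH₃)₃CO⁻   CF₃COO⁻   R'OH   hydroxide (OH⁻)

(CH₃)₃CO⁻ < hydroxide (OH⁻) < p-nitrophenoxide < CF₃COO⁻ < R'OH

A good leaving group is a weak base: the lower the pKₐ of its conjugate acid, the more readily it departs.
R'OH: pKₐ(R'OH₂⁺) ≈ -2.4
CF₃COO⁻: pKₐ(CF₃COOH) ≈ 0.2
p-nitrophenoxide: pKₐ(p-nitrophenol) ≈ 7.2
hydroxide (OH⁻): pKₐ(H₂O) ≈ 15.7
(CH₃)₃CO⁻: pKₐ(t-BuOH) ≈ 18
The question asks for worst first, so the sequence is read in increasing leaving-group ability.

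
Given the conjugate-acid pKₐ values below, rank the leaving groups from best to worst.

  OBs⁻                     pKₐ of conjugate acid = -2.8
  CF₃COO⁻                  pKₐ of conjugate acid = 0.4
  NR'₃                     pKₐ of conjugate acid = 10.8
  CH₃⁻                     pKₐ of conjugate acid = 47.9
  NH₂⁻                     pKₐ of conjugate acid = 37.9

Lower conjugate-acid pKₐ ⇒ weaker base ⇒ better leaving group.
Sorting by the given values: OBs⁻ (-2.8), CF₃COO⁻ (0.4), NR'₃ (10.8), NH₂⁻ (37.9), CH₃⁻ (47.9).

OBs⁻ > CF₃COO⁻ > NR'₃ > NH₂⁻ > CH₃⁻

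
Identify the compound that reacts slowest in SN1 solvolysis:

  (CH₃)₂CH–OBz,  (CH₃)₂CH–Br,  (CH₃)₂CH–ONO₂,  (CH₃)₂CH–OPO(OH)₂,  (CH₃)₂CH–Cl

(CH₃)₂CH–OBz

Same R in every case — rank the leaving groups.
The more stable X⁻ (or X) is on its own — i.e. the weaker a base it is — the better a leaving group it makes.
(CH₃)₂CH–Br loses Br⁻: pKₐ(HBr) ≈ -9
(CH₃)₂CH–Cl loses Cl⁻: pKₐ(HCl) ≈ -7
(CH₃)₂CH–ONO₂ loses NO₃⁻: pKₐ(HNO₃) ≈ -1.3
(CH₃)₂CH–OPO(OH)₂ loses H₂PO₄⁻: pKₐ(H₃PO₄) ≈ 2.1
(CH₃)₂CH–OBz loses PhCOO⁻: pKₐ(C₆H₅COOH) ≈ 4.2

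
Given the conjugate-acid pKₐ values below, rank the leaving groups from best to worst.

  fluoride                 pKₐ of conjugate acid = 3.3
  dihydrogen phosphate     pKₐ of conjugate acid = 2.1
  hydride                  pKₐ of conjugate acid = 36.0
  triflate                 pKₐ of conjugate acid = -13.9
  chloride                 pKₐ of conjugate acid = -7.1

triflate > chloride > dihydrogen phosphate > fluoride > hydride

Lower conjugate-acid pKₐ ⇒ weaker base ⇒ better leaving group.
Sorting by the given values: triflate (-13.9), chloride (-7.1), dihydrogen phosphate (2.1), fluoride (3.3), hydride (36.0).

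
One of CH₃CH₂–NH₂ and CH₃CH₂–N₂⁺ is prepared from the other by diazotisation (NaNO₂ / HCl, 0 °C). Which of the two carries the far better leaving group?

From CH₃CH₂–NH₂ the departing group would be NH₂⁻ (pKₐ(NH₃) ≈ 38). Extremely strong base; never a leaving group.
From CH₃CH₂–N₂⁺ the leaving group is N₂ (no meaningful conjugate acid; N₂ departs as an exceptionally stable neutral molecule).
Diazotisation (NaNO₂ / HCl, 0 °C) works by generating a diazonium salt that expels N₂, making CH₃CH₂–N₂⁺ enormously more reactive.

CH₃CH₂–N₂⁺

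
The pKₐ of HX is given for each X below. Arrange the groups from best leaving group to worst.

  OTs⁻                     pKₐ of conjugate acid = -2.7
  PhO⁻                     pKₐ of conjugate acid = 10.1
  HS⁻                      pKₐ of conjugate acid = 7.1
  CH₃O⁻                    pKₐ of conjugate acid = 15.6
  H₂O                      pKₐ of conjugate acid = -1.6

OTs⁻ > H₂O > HS⁻ > PhO⁻ > CH₃O⁻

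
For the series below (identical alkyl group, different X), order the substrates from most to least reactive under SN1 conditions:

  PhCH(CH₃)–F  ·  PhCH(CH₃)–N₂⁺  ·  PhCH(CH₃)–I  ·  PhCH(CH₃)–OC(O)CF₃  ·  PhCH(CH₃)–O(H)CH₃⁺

The skeletons are identical, so relative rate is governed entirely by leaving-group ability.
The more stable X⁻ (or X) is on its own — i.e. the weaker a base it is — the better a leaving group it makes.
PhCH(CH₃)–N₂⁺ loses N₂: no meaningful conjugate acid; N₂ departs as an exceptionally stable neutral molecule
PhCH(CH₃)–I loses I⁻: pKₐ(HI) ≈ -10
PhCH(CH₃)–O(H)CH₃⁺ loses R'OH: pKₐ(R'OH₂⁺) ≈ -2.4
PhCH(CH₃)–OC(O)CF₃ loses CF₃COO⁻: pKₐ(CF₃COOH) ≈ 0.2
PhCH(CH₃)–F loses F⁻: pKₐ(HF) ≈ 3.2

PhCH(CH₃)–N₂⁺ > PhCH(CH₃)–I > PhCH(CH₃)–O(H)CH₃⁺ > PhCH(CH₃)–OC(O)CF₃ > PhCH(CH₃)–F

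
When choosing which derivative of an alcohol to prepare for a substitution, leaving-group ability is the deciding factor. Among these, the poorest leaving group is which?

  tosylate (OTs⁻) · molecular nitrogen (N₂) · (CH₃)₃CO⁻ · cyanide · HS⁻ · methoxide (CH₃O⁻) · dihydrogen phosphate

(CH₃)₃CO⁻

A good leaving group is a weak base: the lower the pKₐ of its conjugate acid, the more readily it departs.
molecular nitrogen (N₂): no meaningful conjugate acid; N₂ departs as an exceptionally stable neutral molecule
tosylate (OTs⁻): pKₐ(p-CH₃C₆H₄SO₃H (TsOH)) ≈ -2.8
dihydrogen phosphate: pKₐ(H₃PO₄) ≈ 2.1
HS⁻: pKₐ(H₂S) ≈ 7
cyanide: pKₐ(HCN) ≈ 9.2
methoxide (CH₃O⁻): pKₐ(CH₃OH) ≈ 15.5
(CH₃)₃CO⁻: pKₐ(t-BuOH) ≈ 18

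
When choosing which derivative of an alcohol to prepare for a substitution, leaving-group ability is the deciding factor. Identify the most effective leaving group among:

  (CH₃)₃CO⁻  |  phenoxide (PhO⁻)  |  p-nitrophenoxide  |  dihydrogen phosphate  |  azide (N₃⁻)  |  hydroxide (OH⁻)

dihydrogen phosphate

The more stable X⁻ (or X) is on its own — i.e. the weaker a base it is — the better a leaving group it makes.
dihydrogen phosphate: pKₐ(H₃PO₄) ≈ 2.1
azide (N₃⁻): pKₐ(HN₃) ≈ 4.7
p-nitrophenoxide: pKₐ(p-nitrophenol) ≈ 7.2
phenoxide (PhO⁻): pKₐ(C₆H₅OH (phenol)) ≈ 10
hydroxide (OH⁻): pKₐ(H₂O) ≈ 15.7
(CH₃)₃CO⁻: pKₐ(t-BuOH) ≈ 18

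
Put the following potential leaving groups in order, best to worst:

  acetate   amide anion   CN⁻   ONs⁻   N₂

A good leaving group is a weak base: the lower the pKₐ of its conjugate acid, the more readily it departs.
N₂: no meaningful conjugate acid; N₂ departs as an exceptionally stable neutral molecule
ONs⁻: pKₐ(p-O₂NC₆H₄SO₃H) ≈ -3.5
acetate: pKₐ(CH₃COOH) ≈ 4.8
CN⁻: pKₐ(HCN) ≈ 9.2
amide anion: pKₐ(NH₃) ≈ 38

N₂ > ONs⁻ > acetate > CN⁻ > amide anion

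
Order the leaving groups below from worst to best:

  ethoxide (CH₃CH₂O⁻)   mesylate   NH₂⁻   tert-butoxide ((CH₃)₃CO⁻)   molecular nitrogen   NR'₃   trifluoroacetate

NH₂⁻ < tert-butoxide ((CH₃)₃CO⁻) < ethoxide (CH₃CH₂O⁻) < NR'₃ < trifluoroacetate < mesylate < molecular nitrogen

A good leaving group is a weak base: the lower the pKₐ of its conjugate acid, the more readily it departs.
molecular nitrogen: no meaningful conjugate acid; N₂ departs as an exceptionally stable neutral molecule
mesylate: pKₐ(CH₃SO₃H (MsOH)) ≈ -1.9 — resonance-delocalised alkanesulfonate
trifluoroacetate: pKₐ(CF₃COOH) ≈ 0.2 — strongly electron-withdrawing CF₃ stabilises the carboxylate
NR'₃: pKₐ(R'₃NH⁺) ≈ 10.7 — neutral but still a fairly strong base; Hofmann-elimination LG
ethoxide (CH₃CH₂O⁻): pKₐ(CH₃CH₂OH) ≈ 16
tert-butoxide ((CH₃)₃CO⁻): pKₐ(t-BuOH) ≈ 18
NH₂⁻: pKₐ(NH₃) ≈ 38
The question asks for worst first, so the sequence is read in increasing leaving-group ability.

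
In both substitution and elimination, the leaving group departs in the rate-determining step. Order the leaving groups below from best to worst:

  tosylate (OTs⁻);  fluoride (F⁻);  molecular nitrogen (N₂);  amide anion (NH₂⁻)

molecular nitrogen (N₂): no meaningful conjugate acid; N₂ departs as an exceptionally stable neutral molecule
tosylate (OTs⁻): pKₐ(p-CH₃C₆H₄SO₃H (TsOH)) ≈ -2.8 — resonance-delocalised arenesulfonate
fluoride (F⁻): pKₐ(HF) ≈ 3.2 — small and strongly basic; the poor halide leaving group
amide anion (NH₂⁻): pKₐ(NH₃) ≈ 38

molecular nitrogen (N₂) > tosylate (OTs⁻) > fluoride (F⁻) > amide anion (NH₂⁻)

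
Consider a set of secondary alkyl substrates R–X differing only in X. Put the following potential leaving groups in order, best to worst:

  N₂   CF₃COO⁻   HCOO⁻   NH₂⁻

N₂ > CF₃COO⁻ > HCOO⁻ > NH₂⁻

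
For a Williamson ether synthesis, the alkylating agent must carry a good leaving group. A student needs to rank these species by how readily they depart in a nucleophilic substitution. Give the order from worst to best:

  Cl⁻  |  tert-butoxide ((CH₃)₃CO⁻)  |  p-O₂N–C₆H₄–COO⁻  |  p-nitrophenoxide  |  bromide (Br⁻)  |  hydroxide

tert-butoxide ((CH₃)₃CO⁻) < hydroxide < p-nitrophenoxide < p-O₂N–C₆H₄–COO⁻ < Cl⁻ < bromide (Br⁻)

The more stable X⁻ (or X) is on its own — i.e. the weaker a base it is — the better a leaving group it makes.
bromide (Br⁻): pKₐ(HBr) ≈ -9 — weak base; good leaving group
Cl⁻: pKₐ(HCl) ≈ -7 — moderately weak base
p-O₂N–C₆H₄–COO⁻: pKₐ(p-nitrobenzoic acid) ≈ 3.4 — electron-withdrawing nitro group stabilises the carboxylate
p-nitrophenoxide: pKₐ(p-nitrophenol) ≈ 7.2 — nitro group delocalises the charge; the classic chromogenic LG
hydroxide: pKₐ(H₂O) ≈ 15.7
tert-butoxide ((CH₃)₃CO⁻): pKₐ(t-BuOH) ≈ 18
Reversing gives the worst-to-best order requested.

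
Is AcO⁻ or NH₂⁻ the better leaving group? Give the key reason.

AcO⁻ is the better leaving group.
pKₐ(CH₃COOH) ≈ 4.8 versus pKₐ(NH₃) ≈ 38: AcO⁻ is the much weaker base.
Resonance-stabilised but still a weak base.

AcO⁻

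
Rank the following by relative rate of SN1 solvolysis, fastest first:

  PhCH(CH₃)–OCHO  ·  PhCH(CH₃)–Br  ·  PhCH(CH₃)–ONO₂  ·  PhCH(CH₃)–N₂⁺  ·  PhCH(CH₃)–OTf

PhCH(CH₃)–N₂⁺ > PhCH(CH₃)–OTf > PhCH(CH₃)–Br > PhCH(CH₃)–ONO₂ > PhCH(CH₃)–OCHO

With the same alkyl group throughout, only the leaving group differentiates the rates.
Rank by basicity of the departing species: weakest base leaves most easily.
PhCH(CH₃)–N₂⁺ loses N₂: no meaningful conjugate acid; N₂ departs as an exceptionally stable neutral molecule
PhCH(CH₃)–OTf loses OTf⁻: pKₐ(CF₃SO₃H (triflic acid)) ≈ -14
PhCH(CH₃)–Br loses Br⁻: pKₐ(HBr) ≈ -9
PhCH(CH₃)–ONO₂ loses NO₃⁻: pKₐ(HNO₃) ≈ -1.3
PhCH(CH₃)–OCHO loses HCOO⁻: pKₐ(HCOOH) ≈ 3.8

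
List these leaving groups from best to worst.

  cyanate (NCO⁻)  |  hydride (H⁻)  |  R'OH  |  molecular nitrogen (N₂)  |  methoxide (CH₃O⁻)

molecular nitrogen (N₂) > R'OH > cyanate (NCO⁻) > methoxide (CH₃O⁻) > hydride (H⁻)

molecular nitrogen (N₂): no meaningful conjugate acid; N₂ departs as an exceptionally stable neutral molecule
R'OH: pKₐ(R'OH₂⁺) ≈ -2.4
cyanate (NCO⁻): pKₐ(HOCN) ≈ 3.5 — resonance between N and O
methoxide (CH₃O⁻): pKₐ(CH₃OH) ≈ 15.5 — strong base; alkoxides do not leave unassisted
hydride (H⁻): pKₐ(H₂) ≈ 36 — extremely strong base; leaves only in special hydride-transfer contexts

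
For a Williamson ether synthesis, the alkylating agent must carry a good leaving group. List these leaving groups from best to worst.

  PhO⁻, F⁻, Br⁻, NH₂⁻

Rank by basicity of the departing species: weakest base leaves most easily.
Br⁻: pKₐ(HBr) ≈ -9
F⁻: pKₐ(HF) ≈ 3.2
PhO⁻: pKₐ(C₆H₅OH (phenol)) ≈ 10
NH₂⁻: pKₐ(NH₃) ≈ 38

Br⁻ > F⁻ > PhO⁻ > NH₂⁻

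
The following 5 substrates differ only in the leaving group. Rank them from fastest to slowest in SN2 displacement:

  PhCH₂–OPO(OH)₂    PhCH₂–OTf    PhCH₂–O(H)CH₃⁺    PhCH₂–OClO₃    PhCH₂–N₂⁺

Same R in every case — rank the leaving groups.
A good leaving group is a weak base: the lower the pKₐ of its conjugate acid, the more readily it departs.
PhCH₂–N₂⁺ loses N₂: no meaningful conjugate acid; N₂ departs as an exceptionally stable neutral molecule
PhCH₂–OTf loses OTf⁻: pKₐ(CF₃SO₃H (triflic acid)) ≈ -14
PhCH₂–OClO₃ loses ClO₄⁻: pKₐ(HClO₄) ≈ -10
PhCH₂–O(H)CH₃⁺ loses R'OH: pKₐ(R'OH₂⁺) ≈ -2.4
PhCH₂–OPO(OH)₂ loses H₂PO₄⁻: pKₐ(H₃PO₄) ≈ 2.1

PhCH₂–N₂⁺ > PhCH₂–OTf > PhCH₂–OClO₃ > PhCH₂–O(H)CH₃⁺ > PhCH₂–OPO(OH)₂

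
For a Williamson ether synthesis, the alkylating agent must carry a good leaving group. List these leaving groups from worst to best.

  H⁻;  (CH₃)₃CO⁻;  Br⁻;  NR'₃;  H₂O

H⁻ < (CH₃)₃CO⁻ < NR'₃ < H₂O < Br⁻

Rank by basicity of the departing species: weakest base leaves most easily.
Br⁻: pKₐ(HBr) ≈ -9
H₂O: pKₐ(H₃O⁺) ≈ -1.7
NR'₃: pKₐ(R'₃NH⁺) ≈ 10.7
(CH₃)₃CO⁻: pKₐ(t-BuOH) ≈ 18
H⁻: pKₐ(H₂) ≈ 36
Listed from poorest to best leaving group as asked.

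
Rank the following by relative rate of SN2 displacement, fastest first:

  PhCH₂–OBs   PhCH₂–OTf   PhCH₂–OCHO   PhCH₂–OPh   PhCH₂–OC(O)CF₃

Identical carbon frameworks mean the comparison reduces to leaving-group quality.
The more stable X⁻ (or X) is on its own — i.e. the weaker a base it is — the better a leaving group it makes.
PhCH₂–OTf loses OTf⁻: pKₐ(CF₃SO₃H (triflic acid)) ≈ -14
PhCH₂–OBs loses OBs⁻: pKₐ(p-BrC₆H₄SO₃H) ≈ -2.8
PhCH₂–OC(O)CF₃ loses CF₃COO⁻: pKₐ(CF₃COOH) ≈ 0.2
PhCH₂–OCHO loses HCOO⁻: pKₐ(HCOOH) ≈ 3.8
PhCH₂–OPh loses PhO⁻: pKₐ(C₆H₅OH (phenol)) ≈ 10

PhCH₂–OTf > PhCH₂–OBs > PhCH₂–OC(O)CF₃ > PhCH₂–OCHO > PhCH₂–OPh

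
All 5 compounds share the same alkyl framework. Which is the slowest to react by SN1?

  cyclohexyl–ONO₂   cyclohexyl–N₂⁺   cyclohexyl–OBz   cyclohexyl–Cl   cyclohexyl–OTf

cyclohexyl–OBz

The skeletons are identical, so relative rate is governed entirely by leaving-group ability.
Rank by basicity of the departing species: weakest base leaves most easily.
cyclohexyl–N₂⁺ loses N₂: no meaningful conjugate acid; N₂ departs as an exceptionally stable neutral molecule
cyclohexyl–OTf loses OTf⁻: pKₐ(CF₃SO₃H (triflic acid)) ≈ -14
cyclohexyl–Cl loses Cl⁻: pKₐ(HCl) ≈ -7
cyclohexyl–ONO₂ loses NO₃⁻: pKₐ(HNO₃) ≈ -1.3
cyclohexyl–OBz loses PhCOO⁻: pKₐ(C₆H₅COOH) ≈ 4.2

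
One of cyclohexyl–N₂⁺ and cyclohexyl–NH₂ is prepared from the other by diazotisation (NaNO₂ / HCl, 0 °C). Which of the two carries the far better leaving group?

cyclohexyl–N₂⁺

From cyclohexyl–NH₂ the departing group would be NH₂⁻ (pKₐ(NH₃) ≈ 38). Extremely strong base; never a leaving group.
From cyclohexyl–N₂⁺ the leaving group is N₂ (no meaningful conjugate acid; N₂ departs as an exceptionally stable neutral molecule).
Diazotisation (NaNO₂ / HCl, 0 °C) works by generating a diazonium salt that expels N₂, making cyclohexyl–N₂⁺ enormously more reactive.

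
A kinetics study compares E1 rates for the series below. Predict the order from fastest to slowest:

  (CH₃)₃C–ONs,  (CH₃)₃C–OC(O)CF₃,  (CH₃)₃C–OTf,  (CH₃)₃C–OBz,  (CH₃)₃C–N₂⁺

(CH₃)₃C–N₂⁺ > (CH₃)₃C–OTf > (CH₃)₃C–ONs > (CH₃)₃C–OC(O)CF₃ > (CH₃)₃C–OBz

Identical carbon frameworks mean the comparison reduces to leaving-group quality.
The more stable X⁻ (or X) is on its own — i.e. the weaker a base it is — the better a leaving group it makes.
(CH₃)₃C–N₂⁺ loses N₂: no meaningful conjugate acid; N₂ departs as an exceptionally stable neutral molecule
(CH₃)₃C–OTf loses OTf⁻: pKₐ(CF₃SO₃H (triflic acid)) ≈ -14
(CH₃)₃C–ONs loses ONs⁻: pKₐ(p-O₂NC₆H₄SO₃H) ≈ -3.5
(CH₃)₃C–OC(O)CF₃ loses CF₃COO⁻: pKₐ(CF₃COOH) ≈ 0.2
(CH₃)₃C–OBz loses PhCOO⁻: pKₐ(C₆H₅COOH) ≈ 4.2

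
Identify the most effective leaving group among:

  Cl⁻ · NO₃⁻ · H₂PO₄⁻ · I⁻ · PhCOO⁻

I⁻: pKₐ(HI) ≈ -10
Cl⁻: pKₐ(HCl) ≈ -7
NO₃⁻: pKₐ(HNO₃) ≈ -1.3
H₂PO₄⁻: pKₐ(H₃PO₄) ≈ 2.1
PhCOO⁻: pKₐ(C₆H₅COOH) ≈ 4.2

I⁻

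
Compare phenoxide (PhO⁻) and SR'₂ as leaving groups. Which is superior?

SR'₂

SR'₂ is the better leaving group.
pKₐ(R'₂SH⁺) ≈ -7 versus pKₐ(C₆H₅OH (phenol)) ≈ 10: SR'₂ is the much weaker base.
Neutral; leaves from a sulfonium salt (R–SR'₂⁺).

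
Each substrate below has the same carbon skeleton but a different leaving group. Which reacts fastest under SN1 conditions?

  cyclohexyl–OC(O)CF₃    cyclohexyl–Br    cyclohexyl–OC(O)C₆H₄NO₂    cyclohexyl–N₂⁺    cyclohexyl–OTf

The skeletons are identical, so relative rate is governed entirely by leaving-group ability.
The more stable X⁻ (or X) is on its own — i.e. the weaker a base it is — the better a leaving group it makes.
cyclohexyl–N₂⁺ loses N₂: no meaningful conjugate acid; N₂ departs as an exceptionally stable neutral molecule
cyclohexyl–OTf loses OTf⁻: pKₐ(CF₃SO₃H (triflic acid)) ≈ -14
cyclohexyl–Br loses Br⁻: pKₐ(HBr) ≈ -9
cyclohexyl–OC(O)CF₃ loses CF₃COO⁻: pKₐ(CF₃COOH) ≈ 0.2
cyclohexyl–OC(O)C₆H₄NO₂ loses p-O₂N–C₆H₄–COO⁻: pKₐ(p-nitrobenzoic acid) ≈ 3.4

cyclohexyl–N₂⁺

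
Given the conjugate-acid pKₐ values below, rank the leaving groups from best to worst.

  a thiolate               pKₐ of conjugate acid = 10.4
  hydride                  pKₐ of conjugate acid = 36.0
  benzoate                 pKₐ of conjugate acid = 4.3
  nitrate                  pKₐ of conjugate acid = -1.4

nitrate > benzoate > a thiolate > hydride

Lower conjugate-acid pKₐ ⇒ weaker base ⇒ better leaving group.
Sorting by the given values: nitrate (-1.4), benzoate (4.3), a thiolate (10.4), hydride (36.0).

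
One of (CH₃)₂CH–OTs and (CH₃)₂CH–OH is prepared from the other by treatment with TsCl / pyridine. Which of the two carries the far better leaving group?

From (CH₃)₂CH–OH the departing group would be OH⁻ (pKₐ(H₂O) ≈ 15.7). Strong base; essentially never leaves without prior activation.
From (CH₃)₂CH–OTs the leaving group is OTs⁻ (pKₐ(p-CH₃C₆H₄SO₃H (TsOH)) ≈ -2.8). Resonance-delocalised arenesulfonate.
Treatment with TsCl / pyridine works by converting the hydroxyl into a tosylate, making (CH₃)₂CH–OTs enormously more reactive.

(CH₃)₂CH–OTs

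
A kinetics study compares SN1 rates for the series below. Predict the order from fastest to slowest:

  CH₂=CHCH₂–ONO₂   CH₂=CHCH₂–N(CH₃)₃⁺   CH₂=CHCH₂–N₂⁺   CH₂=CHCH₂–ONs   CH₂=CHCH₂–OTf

Same R in every case — rank the leaving groups.
Leaving-group ability tracks the stability of the departed species; conjugate-acid pKₐ is the usual yardstick (lower pKₐ → better LG).
CH₂=CHCH₂–N₂⁺ loses N₂: no meaningful conjugate acid; N₂ departs as an exceptionally stable neutral molecule
CH₂=CHCH₂–OTf loses OTf⁻: pKₐ(CF₃SO₃H (triflic acid)) ≈ -14
CH₂=CHCH₂–ONs loses ONs⁻: pKₐ(p-O₂NC₆H₄SO₃H) ≈ -3.5
CH₂=CHCH₂–ONO₂ loses NO₃⁻: pKₐ(HNO₃) ≈ -1.3
CH₂=CHCH₂–N(CH₃)₃⁺ loses NR'₃: pKₐ(R'₃NH⁺) ≈ 10.7

CH₂=CHCH₂–N₂⁺ > CH₂=CHCH₂–OTf > CH₂=CHCH₂–ONs > CH₂=CHCH₂–ONO₂ > CH₂=CHCH₂–N(CH₃)₃⁺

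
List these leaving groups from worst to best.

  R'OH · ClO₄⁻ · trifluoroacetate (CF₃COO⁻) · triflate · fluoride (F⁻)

fluoride (F⁻) < trifluoroacetate (CF₃COO⁻) < R'OH < ClO₄⁻ < triflate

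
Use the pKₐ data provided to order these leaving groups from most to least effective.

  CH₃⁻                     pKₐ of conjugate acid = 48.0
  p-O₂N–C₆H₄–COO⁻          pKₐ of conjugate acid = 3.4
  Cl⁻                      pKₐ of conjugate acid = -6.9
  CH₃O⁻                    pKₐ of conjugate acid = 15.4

Cl⁻ > p-O₂N–C₆H₄–COO⁻ > CH₃O⁻ > CH₃⁻

Lower conjugate-acid pKₐ ⇒ weaker base ⇒ better leaving group.
Sorting by the given values: Cl⁻ (-6.9), p-O₂N–C₆H₄–COO⁻ (3.4), CH₃O⁻ (15.4), CH₃⁻ (48.0).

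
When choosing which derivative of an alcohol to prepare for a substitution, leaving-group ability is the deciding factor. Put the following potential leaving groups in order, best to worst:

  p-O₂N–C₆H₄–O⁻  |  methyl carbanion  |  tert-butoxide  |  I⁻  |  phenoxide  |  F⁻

I⁻ > F⁻ > p-O₂N–C₆H₄–O⁻ > phenoxide > tert-butoxide > methyl carbanion

I⁻: pKₐ(HI) ≈ -10
F⁻: pKₐ(HF) ≈ 3.2
p-O₂N–C₆H₄–O⁻: pKₐ(p-nitrophenol) ≈ 7.2
phenoxide: pKₐ(C₆H₅OH (phenol)) ≈ 10
tert-butoxide: pKₐ(t-BuOH) ≈ 18
methyl carbanion: pKₐ(CH₄) ≈ 48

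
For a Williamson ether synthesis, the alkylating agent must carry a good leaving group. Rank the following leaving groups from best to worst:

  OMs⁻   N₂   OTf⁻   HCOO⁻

N₂: no meaningful conjugate acid; N₂ departs as an exceptionally stable neutral molecule
OTf⁻: pKₐ(CF₃SO₃H (triflic acid)) ≈ -14
OMs⁻: pKₐ(CH₃SO₃H (MsOH)) ≈ -1.9 — resonance-delocalised alkanesulfonate
HCOO⁻: pKₐ(HCOOH) ≈ 3.8 — resonance-stabilised carboxylate

N₂ > OTf⁻ > OMs⁻ > HCOO⁻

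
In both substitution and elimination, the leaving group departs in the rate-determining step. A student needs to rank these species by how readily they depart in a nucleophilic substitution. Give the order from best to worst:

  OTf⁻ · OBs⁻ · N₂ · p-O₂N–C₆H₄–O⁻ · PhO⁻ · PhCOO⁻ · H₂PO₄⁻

N₂: no meaningful conjugate acid; N₂ departs as an exceptionally stable neutral molecule
OTf⁻: pKₐ(CF₃SO₃H (triflic acid)) ≈ -14 — charge spread over three oxygens and a CF₃ group; the premier leaving group in synthesis
OBs⁻: pKₐ(p-BrC₆H₄SO₃H) ≈ -2.8 — arenesulfonate with a p-bromo substituent
H₂PO₄⁻: pKₐ(H₃PO₄) ≈ 2.1
PhCOO⁻: pKₐ(C₆H₅COOH) ≈ 4.2
p-O₂N–C₆H₄–O⁻: pKₐ(p-nitrophenol) ≈ 7.2 — nitro group delocalises the charge; the classic chromogenic LG
PhO⁻: pKₐ(C₆H₅OH (phenol)) ≈ 10

N₂ > OTf⁻ > OBs⁻ > H₂PO₄⁻ > PhCOO⁻ > p-O₂N–C₆H₄–O⁻ > PhO⁻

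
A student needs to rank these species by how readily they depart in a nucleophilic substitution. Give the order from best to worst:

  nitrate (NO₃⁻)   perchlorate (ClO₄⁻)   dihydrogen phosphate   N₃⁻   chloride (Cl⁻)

perchlorate (ClO₄⁻) > chloride (Cl⁻) > nitrate (NO₃⁻) > dihydrogen phosphate > N₃⁻

A good leaving group is a weak base: the lower the pKₐ of its conjugate acid, the more readily it departs.
perchlorate (ClO₄⁻): pKₐ(HClO₄) ≈ -10
chloride (Cl⁻): pKₐ(HCl) ≈ -7
nitrate (NO₃⁻): pKₐ(HNO₃) ≈ -1.3
dihydrogen phosphate: pKₐ(H₃PO₄) ≈ 2.1
N₃⁻: pKₐ(HN₃) ≈ 4.7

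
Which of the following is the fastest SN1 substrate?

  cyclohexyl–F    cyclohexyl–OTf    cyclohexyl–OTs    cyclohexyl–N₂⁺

cyclohexyl–N₂⁺

With the same alkyl group throughout, only the leaving group differentiates the rates.
A good leaving group is a weak base: the lower the pKₐ of its conjugate acid, the more readily it departs.
cyclohexyl–N₂⁺ loses N₂: no meaningful conjugate acid; N₂ departs as an exceptionally stable neutral molecule
cyclohexyl–OTf loses OTf⁻: pKₐ(CF₃SO₃H (triflic acid)) ≈ -14
cyclohexyl–OTs loses OTs⁻: pKₐ(p-CH₃C₆H₄SO₃H (TsOH)) ≈ -2.8
cyclohexyl–F loses F⁻: pKₐ(HF) ≈ 3.2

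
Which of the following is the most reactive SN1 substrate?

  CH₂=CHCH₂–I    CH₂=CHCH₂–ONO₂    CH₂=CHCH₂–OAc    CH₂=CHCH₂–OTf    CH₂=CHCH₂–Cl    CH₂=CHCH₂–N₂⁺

CH₂=CHCH₂–N₂⁺

The skeletons are identical, so relative rate is governed entirely by leaving-group ability.
A good leaving group is a weak base: the lower the pKₐ of its conjugate acid, the more readily it departs.
CH₂=CHCH₂–N₂⁺ loses N₂: no meaningful conjugate acid; N₂ departs as an exceptionally stable neutral molecule
CH₂=CHCH₂–OTf loses OTf⁻: pKₐ(CF₃SO₃H (triflic acid)) ≈ -14
CH₂=CHCH₂–I loses I⁻: pKₐ(HI) ≈ -10
CH₂=CHCH₂–Cl loses Cl⁻: pKₐ(HCl) ≈ -7
CH₂=CHCH₂–ONO₂ loses NO₃⁻: pKₐ(HNO₃) ≈ -1.3
CH₂=CHCH₂–OAc loses AcO⁻: pKₐ(CH₃COOH) ≈ 4.8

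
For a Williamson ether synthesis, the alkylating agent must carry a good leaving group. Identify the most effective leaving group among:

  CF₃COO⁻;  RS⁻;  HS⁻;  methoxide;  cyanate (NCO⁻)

CF₃COO⁻: pKₐ(CF₃COOH) ≈ 0.2
cyanate (NCO⁻): pKₐ(HOCN) ≈ 3.5
HS⁻: pKₐ(H₂S) ≈ 7
RS⁻: pKₐ(RSH (a thiol)) ≈ 10.5
methoxide: pKₐ(CH₃OH) ≈ 15.5

CF₃COO⁻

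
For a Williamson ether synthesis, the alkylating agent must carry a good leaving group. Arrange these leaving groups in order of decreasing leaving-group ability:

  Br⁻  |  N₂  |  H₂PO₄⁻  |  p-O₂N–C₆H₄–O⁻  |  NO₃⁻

Leaving-group ability tracks the stability of the departed species; conjugate-acid pKₐ is the usual yardstick (lower pKₐ → better LG).
N₂: no meaningful conjugate acid; N₂ departs as an exceptionally stable neutral molecule
Br⁻: pKₐ(HBr) ≈ -9
NO₃⁻: pKₐ(HNO₃) ≈ -1.3
H₂PO₄⁻: pKₐ(H₃PO₄) ≈ 2.1
p-O₂N–C₆H₄–O⁻: pKₐ(p-nitrophenol) ≈ 7.2

N₂ > Br⁻ > NO₃⁻ > H₂PO₄⁻ > p-O₂N–C₆H₄–O⁻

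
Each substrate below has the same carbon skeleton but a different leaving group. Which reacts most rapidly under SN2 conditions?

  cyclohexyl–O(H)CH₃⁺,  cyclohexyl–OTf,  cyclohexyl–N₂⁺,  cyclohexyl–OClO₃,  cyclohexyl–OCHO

cyclohexyl–N₂⁺

Identical carbon frameworks mean the comparison reduces to leaving-group quality.
Leaving-group ability tracks the stability of the departed species; conjugate-acid pKₐ is the usual yardstick (lower pKₐ → better LG).
cyclohexyl–N₂⁺ loses N₂: no meaningful conjugate acid; N₂ departs as an exceptionally stable neutral molecule
cyclohexyl–OTf loses OTf⁻: pKₐ(CF₃SO₃H (triflic acid)) ≈ -14
cyclohexyl–OClO₃ loses ClO₄⁻: pKₐ(HClO₄) ≈ -10
cyclohexyl–O(H)CH₃⁺ loses R'OH: pKₐ(R'OH₂⁺) ≈ -2.4
cyclohexyl–OCHO loses HCOO⁻: pKₐ(HCOOH) ≈ 3.8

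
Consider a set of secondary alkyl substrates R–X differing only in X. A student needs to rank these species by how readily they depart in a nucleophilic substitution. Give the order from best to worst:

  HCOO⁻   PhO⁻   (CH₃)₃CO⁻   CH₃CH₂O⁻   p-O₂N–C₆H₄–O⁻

Rank by basicity of the departing species: weakest base leaves most easily.
HCOO⁻: pKₐ(HCOOH) ≈ 3.8
p-O₂N–C₆H₄–O⁻: pKₐ(p-nitrophenol) ≈ 7.2
PhO⁻: pKₐ(C₆H₅OH (phenol)) ≈ 10
CH₃CH₂O⁻: pKₐ(CH₃CH₂OH) ≈ 16
(CH₃)₃CO⁻: pKₐ(t-BuOH) ≈ 18

HCOO⁻ > p-O₂N–C₆H₄–O⁻ > PhO⁻ > CH₃CH₂O⁻ > (CH₃)₃CO⁻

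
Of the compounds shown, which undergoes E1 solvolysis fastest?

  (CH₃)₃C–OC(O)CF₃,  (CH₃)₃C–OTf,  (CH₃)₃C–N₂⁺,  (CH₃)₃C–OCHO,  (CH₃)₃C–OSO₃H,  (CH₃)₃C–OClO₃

(CH₃)₃C–N₂⁺

Identical carbon frameworks mean the comparison reduces to leaving-group quality.
Rank by basicity of the departing species: weakest base leaves most easily.
(CH₃)₃C–N₂⁺ loses N₂: no meaningful conjugate acid; N₂ departs as an exceptionally stable neutral molecule
(CH₃)₃C–OTf loses OTf⁻: pKₐ(CF₃SO₃H (triflic acid)) ≈ -14
(CH₃)₃C–OClO₃ loses ClO₄⁻: pKₐ(HClO₄) ≈ -10
(CH₃)₃C–OSO₃H loses HSO₄⁻: pKₐ(H₂SO₄) ≈ -3
(CH₃)₃C–OC(O)CF₃ loses CF₃COO⁻: pKₐ(CF₃COOH) ≈ 0.2
(CH₃)₃C–OCHO loses HCOO⁻: pKₐ(HCOOH) ≈ 3.8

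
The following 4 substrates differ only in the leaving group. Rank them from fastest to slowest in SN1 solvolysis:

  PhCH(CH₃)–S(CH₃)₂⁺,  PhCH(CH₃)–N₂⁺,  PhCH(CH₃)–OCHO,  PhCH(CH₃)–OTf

PhCH(CH₃)–N₂⁺ > PhCH(CH₃)–OTf > PhCH(CH₃)–S(CH₃)₂⁺ > PhCH(CH₃)–OCHO

Identical carbon frameworks mean the comparison reduces to leaving-group quality.
Rank by basicity of the departing species: weakest base leaves most easily.
PhCH(CH₃)–N₂⁺ loses N₂: no meaningful conjugate acid; N₂ departs as an exceptionally stable neutral molecule
PhCH(CH₃)–OTf loses OTf⁻: pKₐ(CF₃SO₃H (triflic acid)) ≈ -14
PhCH(CH₃)–S(CH₃)₂⁺ loses SR'₂: pKₐ(R'₂SH⁺) ≈ -7
PhCH(CH₃)–OCHO loses HCOO⁻: pKₐ(HCOOH) ≈ 3.8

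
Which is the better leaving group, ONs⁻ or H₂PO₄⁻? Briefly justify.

ONs⁻ is the better leaving group.
pKₐ(p-O₂NC₆H₄SO₃H) ≈ -3.5 versus pKₐ(H₃PO₄) ≈ 2.1: ONs⁻ is the much weaker base.
P-nitro group further stabilises the sulfonate.

ONs⁻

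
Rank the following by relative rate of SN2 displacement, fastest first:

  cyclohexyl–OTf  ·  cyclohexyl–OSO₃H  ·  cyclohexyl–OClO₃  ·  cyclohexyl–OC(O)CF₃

Same R in every case — rank the leaving groups.
A good leaving group is a weak base: the lower the pKₐ of its conjugate acid, the more readily it departs.
cyclohexyl–OTf loses OTf⁻: pKₐ(CF₃SO₃H (triflic acid)) ≈ -14
cyclohexyl–OClO₃ loses ClO₄⁻: pKₐ(HClO₄) ≈ -10
cyclohexyl–OSO₃H loses HSO₄⁻: pKₐ(H₂SO₄) ≈ -3
cyclohexyl–OC(O)CF₃ loses CF₃COO⁻: pKₐ(CF₃COOH) ≈ 0.2

cyclohexyl–OTf > cyclohexyl–OClO₃ > cyclohexyl–OSO₃H > cyclohexyl–OC(O)CF₃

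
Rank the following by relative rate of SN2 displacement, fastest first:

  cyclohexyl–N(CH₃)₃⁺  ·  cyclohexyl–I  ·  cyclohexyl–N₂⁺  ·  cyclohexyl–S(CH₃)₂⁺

cyclohexyl–N₂⁺ > cyclohexyl–I > cyclohexyl–S(CH₃)₂⁺ > cyclohexyl–N(CH₃)₃⁺

The skeletons are identical, so relative rate is governed entirely by leaving-group ability.
Rank by basicity of the departing species: weakest base leaves most easily.
cyclohexyl–N₂⁺ loses N₂: no meaningful conjugate acid; N₂ departs as an exceptionally stable neutral molecule
cyclohexyl–I loses I⁻: pKₐ(HI) ≈ -10
cyclohexyl–S(CH₃)₂⁺ loses SR'₂: pKₐ(R'₂SH⁺) ≈ -7
cyclohexyl–N(CH₃)₃⁺ loses NR'₃: pKₐ(R'₃NH⁺) ≈ 10.7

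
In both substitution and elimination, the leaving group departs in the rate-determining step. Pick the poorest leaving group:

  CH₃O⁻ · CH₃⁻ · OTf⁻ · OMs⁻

CH₃⁻

The more stable X⁻ (or X) is on its own — i.e. the weaker a base it is — the better a leaving group it makes.
OTf⁻: pKₐ(CF₃SO₃H (triflic acid)) ≈ -14
OMs⁻: pKₐ(CH₃SO₃H (MsOH)) ≈ -1.9
CH₃O⁻: pKₐ(CH₃OH) ≈ 15.5
CH₃⁻: pKₐ(CH₄) ≈ 48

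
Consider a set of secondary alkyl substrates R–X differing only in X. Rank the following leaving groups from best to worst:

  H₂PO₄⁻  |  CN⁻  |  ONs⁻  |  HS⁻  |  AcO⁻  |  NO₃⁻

ONs⁻: pKₐ(p-O₂NC₆H₄SO₃H) ≈ -3.5
NO₃⁻: pKₐ(HNO₃) ≈ -1.3 — resonance-delocalised over three oxygens
H₂PO₄⁻: pKₐ(H₃PO₄) ≈ 2.1
AcO⁻: pKₐ(CH₃COOH) ≈ 4.8 — resonance-stabilised but still a weak base
HS⁻: pKₐ(H₂S) ≈ 7 — larger and more polarisable than the oxygen analogue
CN⁻: pKₐ(HCN) ≈ 9.2 — sp carbon stabilises the charge somewhat, but still a poor LG

ONs⁻ > NO₃⁻ > H₂PO₄⁻ > AcO⁻ > HS⁻ > CN⁻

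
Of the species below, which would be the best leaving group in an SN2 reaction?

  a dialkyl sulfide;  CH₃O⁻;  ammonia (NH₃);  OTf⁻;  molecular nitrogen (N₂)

molecular nitrogen (N₂)

A good leaving group is a weak base: the lower the pKₐ of its conjugate acid, the more readily it departs.
molecular nitrogen (N₂): no meaningful conjugate acid; N₂ departs as an exceptionally stable neutral molecule
OTf⁻: pKₐ(CF₃SO₃H (triflic acid)) ≈ -14
a dialkyl sulfide: pKₐ(R'₂SH⁺) ≈ -7
ammonia (NH₃): pKₐ(NH₄⁺) ≈ 9.2
CH₃O⁻: pKₐ(CH₃OH) ≈ 15.5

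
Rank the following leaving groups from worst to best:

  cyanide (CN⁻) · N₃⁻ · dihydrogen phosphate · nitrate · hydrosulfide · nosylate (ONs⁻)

cyanide (CN⁻) < hydrosulfide < N₃⁻ < dihydrogen phosphate < nitrate < nosylate (ONs⁻)

Leaving-group ability tracks the stability of the departed species; conjugate-acid pKₐ is the usual yardstick (lower pKₐ → better LG).
nosylate (ONs⁻): pKₐ(p-O₂NC₆H₄SO₃H) ≈ -3.5
nitrate: pKₐ(HNO₃) ≈ -1.3
dihydrogen phosphate: pKₐ(H₃PO₄) ≈ 2.1
N₃⁻: pKₐ(HN₃) ≈ 4.7
hydrosulfide: pKₐ(H₂S) ≈ 7
cyanide (CN⁻): pKₐ(HCN) ≈ 9.2
Reversing gives the worst-to-best order requested.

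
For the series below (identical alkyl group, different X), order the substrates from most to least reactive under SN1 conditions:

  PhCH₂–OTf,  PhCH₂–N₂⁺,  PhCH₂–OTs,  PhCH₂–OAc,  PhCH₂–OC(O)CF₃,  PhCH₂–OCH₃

Same R in every case — rank the leaving groups.
Rank by basicity of the departing species: weakest base leaves most easily.
PhCH₂–N₂⁺ loses N₂: no meaningful conjugate acid; N₂ departs as an exceptionally stable neutral molecule
PhCH₂–OTf loses OTf⁻: pKₐ(CF₃SO₃H (triflic acid)) ≈ -14
PhCH₂–OTs loses OTs⁻: pKₐ(p-CH₃C₆H₄SO₃H (TsOH)) ≈ -2.8
PhCH₂–OC(O)CF₃ loses CF₃COO⁻: pKₐ(CF₃COOH) ≈ 0.2
PhCH₂–OAc loses AcO⁻: pKₐ(CH₃COOH) ≈ 4.8
PhCH₂–OCH₃ loses CH₃O⁻: pKₐ(CH₃OH) ≈ 15.5

PhCH₂–N₂⁺ > PhCH₂–OTf > PhCH₂–OTs > PhCH₂–OC(O)CF₃ > PhCH₂–OAc > PhCH₂–OCH₃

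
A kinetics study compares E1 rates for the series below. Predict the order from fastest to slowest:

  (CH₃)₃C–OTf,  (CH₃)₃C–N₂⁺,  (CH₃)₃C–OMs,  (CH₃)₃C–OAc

(CH₃)₃C–N₂⁺ > (CH₃)₃C–OTf > (CH₃)₃C–OMs > (CH₃)₃C–OAc

With the same alkyl group throughout, only the leaving group differentiates the rates.
Leaving-group ability tracks the stability of the departed species; conjugate-acid pKₐ is the usual yardstick (lower pKₐ → better LG).
(CH₃)₃C–N₂⁺ loses N₂: no meaningful conjugate acid; N₂ departs as an exceptionally stable neutral molecule
(CH₃)₃C–OTf loses OTf⁻: pKₐ(CF₃SO₃H (triflic acid)) ≈ -14
(CH₃)₃C–OMs loses OMs⁻: pKₐ(CH₃SO₃H (MsOH)) ≈ -1.9
(CH₃)₃C–OAc loses AcO⁻: pKₐ(CH₃COOH) ≈ 4.8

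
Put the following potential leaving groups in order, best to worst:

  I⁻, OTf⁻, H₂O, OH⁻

OTf⁻ > I⁻ > H₂O > OH⁻

Leaving-group ability tracks the stability of the departed species; conjugate-acid pKₐ is the usual yardstick (lower pKₐ → better LG).
OTf⁻: pKₐ(CF₃SO₃H (triflic acid)) ≈ -14
I⁻: pKₐ(HI) ≈ -10
H₂O: pKₐ(H₃O⁺) ≈ -1.7
OH⁻: pKₐ(H₂O) ≈ 15.7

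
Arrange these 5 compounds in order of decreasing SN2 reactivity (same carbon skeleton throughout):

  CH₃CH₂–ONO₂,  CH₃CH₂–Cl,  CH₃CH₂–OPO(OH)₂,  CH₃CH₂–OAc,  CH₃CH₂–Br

With the same alkyl group throughout, only the leaving group differentiates the rates.
Leaving-group ability tracks the stability of the departed species; conjugate-acid pKₐ is the usual yardstick (lower pKₐ → better LG).
CH₃CH₂–Br loses Br⁻: pKₐ(HBr) ≈ -9
CH₃CH₂–Cl loses Cl⁻: pKₐ(HCl) ≈ -7
CH₃CH₂–ONO₂ loses NO₃⁻: pKₐ(HNO₃) ≈ -1.3
CH₃CH₂–OPO(OH)₂ loses H₂PO₄⁻: pKₐ(H₃PO₄) ≈ 2.1
CH₃CH₂–OAc loses AcO⁻: pKₐ(CH₃COOH) ≈ 4.8

CH₃CH₂–Br > CH₃CH₂–Cl > CH₃CH₂–ONO₂ > CH₃CH₂–OPO(OH)₂ > CH₃CH₂–OAc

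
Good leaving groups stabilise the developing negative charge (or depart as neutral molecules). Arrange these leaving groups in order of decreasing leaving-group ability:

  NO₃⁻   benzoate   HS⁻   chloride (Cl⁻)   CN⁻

Rank by basicity of the departing species: weakest base leaves most easily.
chloride (Cl⁻): pKₐ(HCl) ≈ -7 — moderately weak base
NO₃⁻: pKₐ(HNO₃) ≈ -1.3
benzoate: pKₐ(C₆H₅COOH) ≈ 4.2
HS⁻: pKₐ(H₂S) ≈ 7 — larger and more polarisable than the oxygen analogue
CN⁻: pKₐ(HCN) ≈ 9.2

chloride (Cl⁻) > NO₃⁻ > benzoate > HS⁻ > CN⁻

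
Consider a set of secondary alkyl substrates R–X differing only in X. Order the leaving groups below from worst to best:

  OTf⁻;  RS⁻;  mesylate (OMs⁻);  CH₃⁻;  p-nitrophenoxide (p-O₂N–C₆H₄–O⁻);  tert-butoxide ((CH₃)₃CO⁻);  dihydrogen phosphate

Rank by basicity of the departing species: weakest base leaves most easily.
OTf⁻: pKₐ(CF₃SO₃H (triflic acid)) ≈ -14
mesylate (OMs⁻): pKₐ(CH₃SO₃H (MsOH)) ≈ -1.9
dihydrogen phosphate: pKₐ(H₃PO₄) ≈ 2.1 — moderate base; biological leaving group after further activation
p-nitrophenoxide (p-O₂N–C₆H₄–O⁻): pKₐ(p-nitrophenol) ≈ 7.2
RS⁻: pKₐ(RSH (a thiol)) ≈ 10.5 — moderately basic; rarely leaves without activation
tert-butoxide ((CH₃)₃CO⁻): pKₐ(t-BuOH) ≈ 18 — bulky, strongly basic alkoxide
CH₃⁻: pKₐ(CH₄) ≈ 48
Reversing gives the worst-to-best order requested.

CH₃⁻ < tert-butoxide ((CH₃)₃CO⁻) < RS⁻ < p-nitrophenoxide (p-O₂N–C₆H₄–O⁻) < dihydrogen phosphate < mesylate (OMs⁻) < OTf⁻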